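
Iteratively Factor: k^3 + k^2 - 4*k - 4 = (k + 1)*(k^2 - 4) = (k - 2)*(k + 1)*(k + 2)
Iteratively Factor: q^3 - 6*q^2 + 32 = (q + 2)*(q^2 - 8*q + 16) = (q - 4)*(q + 2)*(q - 4)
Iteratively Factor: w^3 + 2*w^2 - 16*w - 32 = (w - 4)*(w^2 + 6*w + 8) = (w - 4)*(w + 2)*(w + 4)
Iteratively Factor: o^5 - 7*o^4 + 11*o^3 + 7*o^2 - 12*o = (o)*(o^4 - 7*o^3 + 11*o^2 + 7*o - 12) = o*(o - 3)*(o^3 - 4*o^2 - o + 4) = o*(o - 4)*(o - 3)*(o^2 - 1) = o*(o - 4)*(o - 3)*(o + 1)*(o - 1)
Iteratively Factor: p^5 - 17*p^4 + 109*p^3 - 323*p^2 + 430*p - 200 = (p - 5)*(p^4 - 12*p^3 + 49*p^2 - 78*p + 40) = (p - 5)*(p - 4)*(p^3 - 8*p^2 + 17*p - 10) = (p - 5)*(p - 4)*(p - 2)*(p^2 - 6*p + 5) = (p - 5)*(p - 4)*(p - 2)*(p - 1)*(p - 5)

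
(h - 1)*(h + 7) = h^2 + 6*h - 7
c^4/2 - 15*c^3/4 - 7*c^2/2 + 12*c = c*(c/2 + 1)*(c - 8)*(c - 3/2)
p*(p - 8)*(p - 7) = p^3 - 15*p^2 + 56*p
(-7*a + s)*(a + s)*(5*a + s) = -35*a^3 - 37*a^2*s - a*s^2 + s^3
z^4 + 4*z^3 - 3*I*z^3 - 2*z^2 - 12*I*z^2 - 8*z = z*(z + 4)*(z - 2*I)*(z - I)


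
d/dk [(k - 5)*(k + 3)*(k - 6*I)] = 3*k^2 + k*(-4 - 12*I) - 15 + 12*I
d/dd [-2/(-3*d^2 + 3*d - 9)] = 2*(1 - 2*d)/(3*(d^2 - d + 3)^2)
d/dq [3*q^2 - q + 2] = 6*q - 1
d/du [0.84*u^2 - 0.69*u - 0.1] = 1.68*u - 0.69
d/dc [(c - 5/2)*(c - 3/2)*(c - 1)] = 3*c^2 - 10*c + 31/4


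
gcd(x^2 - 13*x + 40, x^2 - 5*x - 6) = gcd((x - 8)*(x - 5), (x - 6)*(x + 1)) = 1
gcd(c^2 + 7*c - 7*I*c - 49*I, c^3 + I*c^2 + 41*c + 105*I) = c - 7*I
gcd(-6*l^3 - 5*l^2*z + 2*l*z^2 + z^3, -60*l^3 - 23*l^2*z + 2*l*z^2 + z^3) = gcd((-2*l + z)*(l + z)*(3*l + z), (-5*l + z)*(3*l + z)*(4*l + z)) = 3*l + z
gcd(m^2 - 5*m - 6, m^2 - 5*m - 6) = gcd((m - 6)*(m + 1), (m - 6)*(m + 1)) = m^2 - 5*m - 6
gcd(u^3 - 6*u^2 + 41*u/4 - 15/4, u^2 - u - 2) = 1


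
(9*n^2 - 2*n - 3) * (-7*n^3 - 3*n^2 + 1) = -63*n^5 - 13*n^4 + 27*n^3 + 18*n^2 - 2*n - 3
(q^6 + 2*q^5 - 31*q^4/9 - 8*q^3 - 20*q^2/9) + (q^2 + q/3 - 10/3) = q^6 + 2*q^5 - 31*q^4/9 - 8*q^3 - 11*q^2/9 + q/3 - 10/3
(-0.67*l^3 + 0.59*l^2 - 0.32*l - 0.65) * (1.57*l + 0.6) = -1.0519*l^4 + 0.5243*l^3 - 0.1484*l^2 - 1.2125*l - 0.39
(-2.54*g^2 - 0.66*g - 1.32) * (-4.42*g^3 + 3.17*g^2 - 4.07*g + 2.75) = 11.2268*g^5 - 5.1346*g^4 + 14.08*g^3 - 8.4832*g^2 + 3.5574*g - 3.63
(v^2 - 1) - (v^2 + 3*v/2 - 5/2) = 3/2 - 3*v/2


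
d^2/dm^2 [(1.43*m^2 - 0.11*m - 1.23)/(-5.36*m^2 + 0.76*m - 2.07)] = (5.6843418860808e-14*m^4 - 5.32998400000001*m^3 + 307.221264*m^2 - 37.386*m - 37.782006)/(153.990656*m^6 - 65.503488*m^5 + 187.698624*m^4 - 51.033088*m^3 + 72.488088*m^2 - 9.769572*m + 8.869743)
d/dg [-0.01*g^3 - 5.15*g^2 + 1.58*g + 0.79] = -0.03*g^2 - 10.3*g + 1.58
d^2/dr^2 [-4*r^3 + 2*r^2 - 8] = 4 - 24*r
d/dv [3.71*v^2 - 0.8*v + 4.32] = 7.42*v - 0.8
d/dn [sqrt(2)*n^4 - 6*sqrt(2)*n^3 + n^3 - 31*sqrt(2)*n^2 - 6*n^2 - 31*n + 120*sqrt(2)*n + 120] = 4*sqrt(2)*n^3 - 18*sqrt(2)*n^2 + 3*n^2 - 62*sqrt(2)*n - 12*n - 31 + 120*sqrt(2)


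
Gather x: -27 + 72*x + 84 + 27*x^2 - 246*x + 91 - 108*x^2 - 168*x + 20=-81*x^2 - 342*x + 168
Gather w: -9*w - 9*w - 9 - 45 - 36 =-18*w - 90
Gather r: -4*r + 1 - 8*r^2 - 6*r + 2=-8*r^2 - 10*r + 3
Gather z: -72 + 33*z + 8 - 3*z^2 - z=-3*z^2 + 32*z - 64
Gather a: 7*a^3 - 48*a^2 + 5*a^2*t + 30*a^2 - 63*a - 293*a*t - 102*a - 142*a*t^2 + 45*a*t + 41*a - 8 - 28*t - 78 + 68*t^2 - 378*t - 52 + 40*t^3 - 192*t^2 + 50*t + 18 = 7*a^3 + a^2*(5*t - 18) + a*(-142*t^2 - 248*t - 124) + 40*t^3 - 124*t^2 - 356*t - 120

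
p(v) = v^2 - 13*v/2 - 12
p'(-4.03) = -14.56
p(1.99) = -20.97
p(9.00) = 10.50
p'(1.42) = -3.66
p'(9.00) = 11.50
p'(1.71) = -3.08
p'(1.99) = -2.52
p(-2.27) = 7.91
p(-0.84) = -5.83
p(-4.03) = 30.44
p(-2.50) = 10.50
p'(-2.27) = -11.04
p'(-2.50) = -11.50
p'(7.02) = 7.54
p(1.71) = -20.19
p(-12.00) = 210.00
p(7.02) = -8.35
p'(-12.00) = -30.50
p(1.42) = -19.21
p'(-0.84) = -8.18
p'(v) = 2*v - 13/2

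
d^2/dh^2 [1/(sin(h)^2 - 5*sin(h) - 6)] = (-4*sin(h)^3 + 19*sin(h)^2 - 62*sin(h) + 62)/((sin(h) - 6)^3*(sin(h) + 1)^2)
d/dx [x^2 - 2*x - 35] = 2*x - 2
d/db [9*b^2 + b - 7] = 18*b + 1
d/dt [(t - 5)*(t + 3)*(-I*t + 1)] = -3*I*t^2 + t*(2 + 4*I) - 2 + 15*I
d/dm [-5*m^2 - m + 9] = -10*m - 1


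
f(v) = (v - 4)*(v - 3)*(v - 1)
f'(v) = (v - 4)*(v - 3) + (v - 4)*(v - 1) + (v - 3)*(v - 1)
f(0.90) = -0.65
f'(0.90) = 7.03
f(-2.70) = -141.30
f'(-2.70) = 84.07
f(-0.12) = -14.40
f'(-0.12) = 20.96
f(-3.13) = -180.51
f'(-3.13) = 98.47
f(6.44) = 45.66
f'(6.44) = 40.38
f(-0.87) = -35.24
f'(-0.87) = 35.19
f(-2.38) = -116.02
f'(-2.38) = 74.07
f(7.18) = 82.15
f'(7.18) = 58.78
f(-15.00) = -5472.00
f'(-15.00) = 934.00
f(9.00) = 240.00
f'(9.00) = 118.00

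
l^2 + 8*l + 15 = (l + 3)*(l + 5)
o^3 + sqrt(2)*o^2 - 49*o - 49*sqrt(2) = (o - 7)*(o + 7)*(o + sqrt(2))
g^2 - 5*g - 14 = (g - 7)*(g + 2)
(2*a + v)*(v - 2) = 2*a*v - 4*a + v^2 - 2*v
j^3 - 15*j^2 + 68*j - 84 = (j - 7)*(j - 6)*(j - 2)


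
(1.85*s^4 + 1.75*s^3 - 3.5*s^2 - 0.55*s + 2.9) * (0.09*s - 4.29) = 0.1665*s^5 - 7.779*s^4 - 7.8225*s^3 + 14.9655*s^2 + 2.6205*s - 12.441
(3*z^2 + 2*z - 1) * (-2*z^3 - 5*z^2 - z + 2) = -6*z^5 - 19*z^4 - 11*z^3 + 9*z^2 + 5*z - 2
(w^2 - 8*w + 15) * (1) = w^2 - 8*w + 15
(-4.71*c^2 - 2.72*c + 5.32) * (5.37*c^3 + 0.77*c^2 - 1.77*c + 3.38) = -25.2927*c^5 - 18.2331*c^4 + 34.8107*c^3 - 7.009*c^2 - 18.61*c + 17.9816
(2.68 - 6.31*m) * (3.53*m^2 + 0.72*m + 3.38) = -22.2743*m^3 + 4.9172*m^2 - 19.3982*m + 9.0584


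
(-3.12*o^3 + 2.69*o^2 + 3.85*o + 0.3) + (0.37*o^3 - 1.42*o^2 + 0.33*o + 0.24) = -2.75*o^3 + 1.27*o^2 + 4.18*o + 0.54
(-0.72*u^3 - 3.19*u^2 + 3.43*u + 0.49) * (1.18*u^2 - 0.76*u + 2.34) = -0.8496*u^5 - 3.217*u^4 + 4.787*u^3 - 9.4932*u^2 + 7.6538*u + 1.1466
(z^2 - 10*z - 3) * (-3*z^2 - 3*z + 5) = -3*z^4 + 27*z^3 + 44*z^2 - 41*z - 15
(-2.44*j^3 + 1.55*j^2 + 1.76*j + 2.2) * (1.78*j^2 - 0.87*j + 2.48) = -4.3432*j^5 + 4.8818*j^4 - 4.2669*j^3 + 6.2288*j^2 + 2.4508*j + 5.456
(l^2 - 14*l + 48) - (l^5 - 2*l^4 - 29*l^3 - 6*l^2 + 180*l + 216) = -l^5 + 2*l^4 + 29*l^3 + 7*l^2 - 194*l - 168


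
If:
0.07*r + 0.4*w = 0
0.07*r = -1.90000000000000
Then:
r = -27.14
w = 4.75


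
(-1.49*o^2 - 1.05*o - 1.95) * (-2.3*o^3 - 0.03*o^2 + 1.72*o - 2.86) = 3.427*o^5 + 2.4597*o^4 + 1.9537*o^3 + 2.5139*o^2 - 0.351*o + 5.577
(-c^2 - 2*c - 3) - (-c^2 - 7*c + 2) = 5*c - 5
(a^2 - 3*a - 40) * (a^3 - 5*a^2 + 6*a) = a^5 - 8*a^4 - 19*a^3 + 182*a^2 - 240*a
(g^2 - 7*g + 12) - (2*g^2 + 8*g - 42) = -g^2 - 15*g + 54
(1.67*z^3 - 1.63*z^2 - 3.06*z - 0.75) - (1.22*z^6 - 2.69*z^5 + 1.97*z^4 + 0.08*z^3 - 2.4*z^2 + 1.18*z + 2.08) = -1.22*z^6 + 2.69*z^5 - 1.97*z^4 + 1.59*z^3 + 0.77*z^2 - 4.24*z - 2.83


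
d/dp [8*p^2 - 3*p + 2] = 16*p - 3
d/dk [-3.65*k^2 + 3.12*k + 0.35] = 3.12 - 7.3*k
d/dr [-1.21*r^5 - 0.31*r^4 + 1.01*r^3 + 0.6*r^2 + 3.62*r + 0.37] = -6.05*r^4 - 1.24*r^3 + 3.03*r^2 + 1.2*r + 3.62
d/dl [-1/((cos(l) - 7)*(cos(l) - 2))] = (9 - 2*cos(l))*sin(l)/((cos(l) - 7)^2*(cos(l) - 2)^2)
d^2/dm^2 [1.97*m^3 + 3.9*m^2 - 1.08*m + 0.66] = 11.82*m + 7.8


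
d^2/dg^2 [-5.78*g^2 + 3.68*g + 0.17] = -11.5600000000000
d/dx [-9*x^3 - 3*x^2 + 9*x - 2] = -27*x^2 - 6*x + 9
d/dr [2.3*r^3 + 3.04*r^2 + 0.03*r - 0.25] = 6.9*r^2 + 6.08*r + 0.03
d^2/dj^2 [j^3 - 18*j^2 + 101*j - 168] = 6*j - 36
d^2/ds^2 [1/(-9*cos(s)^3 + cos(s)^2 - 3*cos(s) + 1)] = ((-39*cos(s) + 8*cos(2*s) - 81*cos(3*s))*(9*cos(s)^3 - cos(s)^2 + 3*cos(s) - 1)/4 - 2*(27*cos(s)^2 - 2*cos(s) + 3)^2*sin(s)^2)/(9*cos(s)^3 - cos(s)^2 + 3*cos(s) - 1)^3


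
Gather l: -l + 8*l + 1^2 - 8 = 7*l - 7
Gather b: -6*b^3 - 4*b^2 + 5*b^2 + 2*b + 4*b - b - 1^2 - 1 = -6*b^3 + b^2 + 5*b - 2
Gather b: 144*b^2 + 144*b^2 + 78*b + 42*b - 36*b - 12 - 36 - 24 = 288*b^2 + 84*b - 72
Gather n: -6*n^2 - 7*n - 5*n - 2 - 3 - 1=-6*n^2 - 12*n - 6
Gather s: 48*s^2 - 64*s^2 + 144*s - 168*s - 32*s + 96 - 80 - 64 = -16*s^2 - 56*s - 48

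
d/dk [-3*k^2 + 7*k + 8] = 7 - 6*k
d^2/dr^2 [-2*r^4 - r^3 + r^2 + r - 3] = -24*r^2 - 6*r + 2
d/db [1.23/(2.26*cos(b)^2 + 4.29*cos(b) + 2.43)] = (5.5596*cos(b) + 5.2767)*sin(b)/(2.26*cos(b)^2 + 4.29*cos(b) + 2.43)^2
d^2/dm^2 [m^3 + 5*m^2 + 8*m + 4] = 6*m + 10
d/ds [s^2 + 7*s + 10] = 2*s + 7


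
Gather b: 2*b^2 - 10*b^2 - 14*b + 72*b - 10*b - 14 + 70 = -8*b^2 + 48*b + 56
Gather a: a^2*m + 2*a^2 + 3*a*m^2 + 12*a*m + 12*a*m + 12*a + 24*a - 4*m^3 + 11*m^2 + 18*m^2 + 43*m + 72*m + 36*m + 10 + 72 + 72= a^2*(m + 2) + a*(3*m^2 + 24*m + 36) - 4*m^3 + 29*m^2 + 151*m + 154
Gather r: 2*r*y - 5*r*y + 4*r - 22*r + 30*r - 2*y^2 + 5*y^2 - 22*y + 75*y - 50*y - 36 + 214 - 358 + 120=r*(12 - 3*y) + 3*y^2 + 3*y - 60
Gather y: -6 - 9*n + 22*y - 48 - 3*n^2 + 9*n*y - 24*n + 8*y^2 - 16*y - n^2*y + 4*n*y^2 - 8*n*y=-3*n^2 - 33*n + y^2*(4*n + 8) + y*(-n^2 + n + 6) - 54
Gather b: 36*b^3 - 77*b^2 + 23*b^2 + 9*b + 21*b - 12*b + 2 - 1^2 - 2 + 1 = 36*b^3 - 54*b^2 + 18*b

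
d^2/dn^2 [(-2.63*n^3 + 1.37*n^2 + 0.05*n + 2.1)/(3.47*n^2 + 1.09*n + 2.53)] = (-4.26325641456066e-14*n^4 + 30.769248*n^3 + 36.034632*n^2 - 55.982952*n - 14.619504)/(41.781923*n^6 + 39.373743*n^5 + 103.758552*n^4 + 58.710343*n^3 + 75.651048*n^2 + 20.930943*n + 16.194277)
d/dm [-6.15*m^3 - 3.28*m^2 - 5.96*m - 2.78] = -18.45*m^2 - 6.56*m - 5.96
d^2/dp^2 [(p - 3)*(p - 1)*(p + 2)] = 6*p - 4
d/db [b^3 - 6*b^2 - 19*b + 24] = 3*b^2 - 12*b - 19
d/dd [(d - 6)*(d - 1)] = 2*d - 7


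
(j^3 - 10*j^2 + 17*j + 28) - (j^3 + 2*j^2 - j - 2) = -12*j^2 + 18*j + 30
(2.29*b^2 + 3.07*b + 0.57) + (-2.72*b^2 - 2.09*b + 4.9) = -0.43*b^2 + 0.98*b + 5.47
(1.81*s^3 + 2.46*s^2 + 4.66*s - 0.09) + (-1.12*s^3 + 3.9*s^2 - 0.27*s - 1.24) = 0.69*s^3 + 6.36*s^2 + 4.39*s - 1.33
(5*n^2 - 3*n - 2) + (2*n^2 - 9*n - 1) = 7*n^2 - 12*n - 3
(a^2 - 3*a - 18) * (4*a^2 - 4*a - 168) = 4*a^4 - 16*a^3 - 228*a^2 + 576*a + 3024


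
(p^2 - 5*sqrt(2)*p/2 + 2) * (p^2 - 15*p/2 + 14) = p^4 - 15*p^3/2 - 5*sqrt(2)*p^3/2 + 16*p^2 + 75*sqrt(2)*p^2/4 - 35*sqrt(2)*p - 15*p + 28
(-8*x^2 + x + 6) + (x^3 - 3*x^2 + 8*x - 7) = x^3 - 11*x^2 + 9*x - 1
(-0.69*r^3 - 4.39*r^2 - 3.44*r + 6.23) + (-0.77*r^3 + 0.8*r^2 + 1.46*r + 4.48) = -1.46*r^3 - 3.59*r^2 - 1.98*r + 10.71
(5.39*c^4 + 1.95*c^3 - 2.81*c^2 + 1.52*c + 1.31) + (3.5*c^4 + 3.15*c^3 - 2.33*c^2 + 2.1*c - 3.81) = 8.89*c^4 + 5.1*c^3 - 5.14*c^2 + 3.62*c - 2.5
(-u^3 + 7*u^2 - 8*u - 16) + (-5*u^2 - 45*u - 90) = -u^3 + 2*u^2 - 53*u - 106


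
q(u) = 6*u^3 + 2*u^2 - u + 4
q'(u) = 18*u^2 + 4*u - 1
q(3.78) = 352.86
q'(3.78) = 271.31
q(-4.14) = -383.33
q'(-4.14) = 290.95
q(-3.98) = -338.61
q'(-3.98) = 268.21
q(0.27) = 3.99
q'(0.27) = 1.39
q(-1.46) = -8.95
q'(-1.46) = 31.53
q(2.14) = 69.82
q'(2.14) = 89.99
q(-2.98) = -134.04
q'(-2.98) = 146.93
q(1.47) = 25.91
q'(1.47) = 43.78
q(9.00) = 4531.00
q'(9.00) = 1493.00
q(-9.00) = -4199.00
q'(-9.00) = 1421.00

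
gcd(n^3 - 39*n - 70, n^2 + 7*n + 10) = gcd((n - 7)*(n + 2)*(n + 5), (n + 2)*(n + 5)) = n^2 + 7*n + 10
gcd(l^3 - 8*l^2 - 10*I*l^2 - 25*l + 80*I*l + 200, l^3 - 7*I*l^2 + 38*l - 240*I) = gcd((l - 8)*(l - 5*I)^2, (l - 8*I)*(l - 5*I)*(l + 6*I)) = l - 5*I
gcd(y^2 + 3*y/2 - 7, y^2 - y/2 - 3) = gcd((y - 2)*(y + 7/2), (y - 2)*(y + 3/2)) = y - 2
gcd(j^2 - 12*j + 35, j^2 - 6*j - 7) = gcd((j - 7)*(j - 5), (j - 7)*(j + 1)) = j - 7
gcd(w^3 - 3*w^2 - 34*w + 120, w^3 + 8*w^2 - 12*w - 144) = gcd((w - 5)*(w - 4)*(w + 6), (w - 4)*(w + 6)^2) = w^2 + 2*w - 24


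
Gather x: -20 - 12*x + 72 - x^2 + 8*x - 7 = -x^2 - 4*x + 45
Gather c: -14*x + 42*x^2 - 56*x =42*x^2 - 70*x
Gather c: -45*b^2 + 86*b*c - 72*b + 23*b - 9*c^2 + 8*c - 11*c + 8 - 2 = -45*b^2 - 49*b - 9*c^2 + c*(86*b - 3) + 6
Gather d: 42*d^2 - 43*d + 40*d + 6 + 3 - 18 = 42*d^2 - 3*d - 9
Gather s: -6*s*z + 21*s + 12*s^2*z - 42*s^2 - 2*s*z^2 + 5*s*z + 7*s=s^2*(12*z - 42) + s*(-2*z^2 - z + 28)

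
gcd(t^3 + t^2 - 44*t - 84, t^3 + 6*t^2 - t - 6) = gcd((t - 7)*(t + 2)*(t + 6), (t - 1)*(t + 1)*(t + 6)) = t + 6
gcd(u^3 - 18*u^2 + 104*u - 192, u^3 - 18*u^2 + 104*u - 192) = u^3 - 18*u^2 + 104*u - 192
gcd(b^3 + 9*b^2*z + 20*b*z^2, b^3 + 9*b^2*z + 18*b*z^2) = b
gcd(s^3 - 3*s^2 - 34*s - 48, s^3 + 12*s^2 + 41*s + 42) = s^2 + 5*s + 6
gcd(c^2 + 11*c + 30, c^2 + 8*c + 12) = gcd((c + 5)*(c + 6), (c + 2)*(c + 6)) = c + 6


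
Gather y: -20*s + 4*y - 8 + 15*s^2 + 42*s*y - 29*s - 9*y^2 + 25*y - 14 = 15*s^2 - 49*s - 9*y^2 + y*(42*s + 29) - 22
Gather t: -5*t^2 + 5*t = -5*t^2 + 5*t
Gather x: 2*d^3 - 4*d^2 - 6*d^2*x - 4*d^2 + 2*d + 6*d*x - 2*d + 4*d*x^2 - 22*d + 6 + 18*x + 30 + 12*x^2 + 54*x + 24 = 2*d^3 - 8*d^2 - 22*d + x^2*(4*d + 12) + x*(-6*d^2 + 6*d + 72) + 60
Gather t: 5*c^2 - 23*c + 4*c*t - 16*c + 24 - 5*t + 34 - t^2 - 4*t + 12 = 5*c^2 - 39*c - t^2 + t*(4*c - 9) + 70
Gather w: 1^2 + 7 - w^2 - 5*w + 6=-w^2 - 5*w + 14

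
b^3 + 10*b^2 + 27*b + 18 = (b + 1)*(b + 3)*(b + 6)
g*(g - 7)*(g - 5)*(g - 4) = g^4 - 16*g^3 + 83*g^2 - 140*g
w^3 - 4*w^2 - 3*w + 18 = (w - 3)^2*(w + 2)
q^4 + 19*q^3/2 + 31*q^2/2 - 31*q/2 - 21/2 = (q - 1)*(q + 1/2)*(q + 3)*(q + 7)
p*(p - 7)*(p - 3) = p^3 - 10*p^2 + 21*p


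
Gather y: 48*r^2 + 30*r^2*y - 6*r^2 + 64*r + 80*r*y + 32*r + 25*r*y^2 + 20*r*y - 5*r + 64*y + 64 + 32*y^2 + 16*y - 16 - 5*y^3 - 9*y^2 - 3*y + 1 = 42*r^2 + 91*r - 5*y^3 + y^2*(25*r + 23) + y*(30*r^2 + 100*r + 77) + 49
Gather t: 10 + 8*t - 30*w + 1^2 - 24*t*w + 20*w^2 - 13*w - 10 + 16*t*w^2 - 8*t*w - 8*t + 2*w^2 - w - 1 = t*(16*w^2 - 32*w) + 22*w^2 - 44*w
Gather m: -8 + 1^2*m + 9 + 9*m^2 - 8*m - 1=9*m^2 - 7*m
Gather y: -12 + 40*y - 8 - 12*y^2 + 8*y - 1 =-12*y^2 + 48*y - 21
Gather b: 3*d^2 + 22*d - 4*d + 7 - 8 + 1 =3*d^2 + 18*d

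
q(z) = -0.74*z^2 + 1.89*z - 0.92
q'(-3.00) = 6.33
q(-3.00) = -13.25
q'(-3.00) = 6.33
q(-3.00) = -13.25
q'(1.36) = -0.12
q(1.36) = 0.28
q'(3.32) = -3.02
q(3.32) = -2.80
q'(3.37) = -3.10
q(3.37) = -2.95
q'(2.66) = -2.05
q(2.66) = -1.13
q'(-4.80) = 8.99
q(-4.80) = -27.04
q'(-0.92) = 3.25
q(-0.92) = -3.29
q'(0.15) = 1.67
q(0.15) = -0.65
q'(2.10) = -1.22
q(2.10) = -0.21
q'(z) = 1.89 - 1.48*z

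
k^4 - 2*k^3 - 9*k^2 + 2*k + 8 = (k - 4)*(k - 1)*(k + 1)*(k + 2)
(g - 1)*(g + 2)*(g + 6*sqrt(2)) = g^3 + g^2 + 6*sqrt(2)*g^2 - 2*g + 6*sqrt(2)*g - 12*sqrt(2)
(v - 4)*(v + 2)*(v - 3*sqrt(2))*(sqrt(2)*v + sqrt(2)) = sqrt(2)*v^4 - 6*v^3 - sqrt(2)*v^3 - 10*sqrt(2)*v^2 + 6*v^2 - 8*sqrt(2)*v + 60*v + 48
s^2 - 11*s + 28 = (s - 7)*(s - 4)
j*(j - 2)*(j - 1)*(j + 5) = j^4 + 2*j^3 - 13*j^2 + 10*j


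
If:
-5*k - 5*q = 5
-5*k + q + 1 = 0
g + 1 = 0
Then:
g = -1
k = 0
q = -1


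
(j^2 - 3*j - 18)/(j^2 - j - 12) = (j - 6)/(j - 4)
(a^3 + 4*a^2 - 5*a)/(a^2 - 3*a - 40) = a*(a - 1)/(a - 8)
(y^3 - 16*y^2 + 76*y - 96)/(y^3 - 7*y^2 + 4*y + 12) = (y - 8)/(y + 1)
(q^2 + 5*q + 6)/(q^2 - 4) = (q + 3)/(q - 2)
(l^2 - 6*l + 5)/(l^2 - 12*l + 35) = (l - 1)/(l - 7)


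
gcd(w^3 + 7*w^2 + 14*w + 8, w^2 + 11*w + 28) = w + 4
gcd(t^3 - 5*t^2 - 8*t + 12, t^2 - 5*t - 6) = t - 6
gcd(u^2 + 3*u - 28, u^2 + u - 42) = u + 7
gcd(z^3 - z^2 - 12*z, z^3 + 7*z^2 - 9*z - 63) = z + 3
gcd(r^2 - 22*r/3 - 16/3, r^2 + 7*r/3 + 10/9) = r + 2/3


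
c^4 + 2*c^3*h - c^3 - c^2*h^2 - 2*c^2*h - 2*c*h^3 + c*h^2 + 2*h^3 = (c - 1)*(c - h)*(c + h)*(c + 2*h)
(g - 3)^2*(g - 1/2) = g^3 - 13*g^2/2 + 12*g - 9/2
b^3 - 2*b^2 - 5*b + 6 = (b - 3)*(b - 1)*(b + 2)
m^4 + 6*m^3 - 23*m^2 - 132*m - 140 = (m - 5)*(m + 2)^2*(m + 7)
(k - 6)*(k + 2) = k^2 - 4*k - 12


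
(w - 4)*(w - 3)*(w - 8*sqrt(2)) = w^3 - 8*sqrt(2)*w^2 - 7*w^2 + 12*w + 56*sqrt(2)*w - 96*sqrt(2)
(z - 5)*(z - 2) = z^2 - 7*z + 10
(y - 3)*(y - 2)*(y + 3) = y^3 - 2*y^2 - 9*y + 18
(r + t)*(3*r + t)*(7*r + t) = 21*r^3 + 31*r^2*t + 11*r*t^2 + t^3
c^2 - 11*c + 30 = (c - 6)*(c - 5)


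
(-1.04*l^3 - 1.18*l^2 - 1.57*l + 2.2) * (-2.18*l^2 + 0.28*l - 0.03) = 2.2672*l^5 + 2.2812*l^4 + 3.1234*l^3 - 5.2002*l^2 + 0.6631*l - 0.066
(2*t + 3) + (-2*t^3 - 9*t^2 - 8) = -2*t^3 - 9*t^2 + 2*t - 5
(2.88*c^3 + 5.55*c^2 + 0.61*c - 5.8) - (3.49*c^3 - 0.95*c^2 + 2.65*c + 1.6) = -0.61*c^3 + 6.5*c^2 - 2.04*c - 7.4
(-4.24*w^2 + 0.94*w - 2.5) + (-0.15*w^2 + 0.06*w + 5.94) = -4.39*w^2 + 1.0*w + 3.44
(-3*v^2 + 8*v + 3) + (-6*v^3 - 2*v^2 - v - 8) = -6*v^3 - 5*v^2 + 7*v - 5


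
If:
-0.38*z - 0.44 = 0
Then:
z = -1.16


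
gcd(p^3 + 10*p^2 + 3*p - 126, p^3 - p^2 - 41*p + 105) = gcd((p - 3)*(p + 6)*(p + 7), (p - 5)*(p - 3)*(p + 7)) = p^2 + 4*p - 21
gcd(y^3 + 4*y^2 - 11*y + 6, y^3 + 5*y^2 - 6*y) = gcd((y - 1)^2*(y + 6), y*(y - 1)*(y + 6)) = y^2 + 5*y - 6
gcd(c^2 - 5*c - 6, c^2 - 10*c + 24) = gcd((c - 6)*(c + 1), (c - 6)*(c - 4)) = c - 6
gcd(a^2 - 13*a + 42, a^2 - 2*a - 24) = a - 6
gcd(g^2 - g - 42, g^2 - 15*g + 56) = g - 7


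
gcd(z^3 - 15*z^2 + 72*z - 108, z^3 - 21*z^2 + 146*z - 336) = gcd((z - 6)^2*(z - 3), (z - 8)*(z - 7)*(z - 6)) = z - 6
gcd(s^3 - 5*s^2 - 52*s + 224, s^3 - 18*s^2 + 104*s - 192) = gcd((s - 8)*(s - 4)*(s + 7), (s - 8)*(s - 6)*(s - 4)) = s^2 - 12*s + 32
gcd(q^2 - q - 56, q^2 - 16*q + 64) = q - 8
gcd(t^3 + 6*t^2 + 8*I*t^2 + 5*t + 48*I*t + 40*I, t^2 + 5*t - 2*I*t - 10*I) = t + 5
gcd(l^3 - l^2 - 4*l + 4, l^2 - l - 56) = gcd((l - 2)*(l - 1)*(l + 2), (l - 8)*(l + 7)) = 1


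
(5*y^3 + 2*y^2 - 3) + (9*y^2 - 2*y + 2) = 5*y^3 + 11*y^2 - 2*y - 1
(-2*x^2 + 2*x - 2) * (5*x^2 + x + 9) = -10*x^4 + 8*x^3 - 26*x^2 + 16*x - 18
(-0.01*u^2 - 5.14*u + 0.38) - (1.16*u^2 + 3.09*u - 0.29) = -1.17*u^2 - 8.23*u + 0.67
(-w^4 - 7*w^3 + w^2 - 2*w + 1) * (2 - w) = w^5 + 5*w^4 - 15*w^3 + 4*w^2 - 5*w + 2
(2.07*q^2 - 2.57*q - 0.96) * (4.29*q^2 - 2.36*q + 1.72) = 8.8803*q^4 - 15.9105*q^3 + 5.5072*q^2 - 2.1548*q - 1.6512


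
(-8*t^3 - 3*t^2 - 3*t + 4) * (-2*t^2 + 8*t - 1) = 16*t^5 - 58*t^4 - 10*t^3 - 29*t^2 + 35*t - 4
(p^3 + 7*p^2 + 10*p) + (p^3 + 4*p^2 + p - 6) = 2*p^3 + 11*p^2 + 11*p - 6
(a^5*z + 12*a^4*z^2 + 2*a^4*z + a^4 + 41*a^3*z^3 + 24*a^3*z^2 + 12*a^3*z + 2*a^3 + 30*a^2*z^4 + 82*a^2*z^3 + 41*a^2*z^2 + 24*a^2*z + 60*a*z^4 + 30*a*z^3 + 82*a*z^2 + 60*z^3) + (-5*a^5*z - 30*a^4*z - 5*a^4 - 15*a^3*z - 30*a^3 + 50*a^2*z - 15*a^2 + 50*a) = -4*a^5*z + 12*a^4*z^2 - 28*a^4*z - 4*a^4 + 41*a^3*z^3 + 24*a^3*z^2 - 3*a^3*z - 28*a^3 + 30*a^2*z^4 + 82*a^2*z^3 + 41*a^2*z^2 + 74*a^2*z - 15*a^2 + 60*a*z^4 + 30*a*z^3 + 82*a*z^2 + 50*a + 60*z^3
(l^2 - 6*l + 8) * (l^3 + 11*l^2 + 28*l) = l^5 + 5*l^4 - 30*l^3 - 80*l^2 + 224*l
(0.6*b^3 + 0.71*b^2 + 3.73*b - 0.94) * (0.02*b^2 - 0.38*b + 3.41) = 0.012*b^5 - 0.2138*b^4 + 1.8508*b^3 + 0.9849*b^2 + 13.0765*b - 3.2054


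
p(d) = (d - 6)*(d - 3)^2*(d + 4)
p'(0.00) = 126.00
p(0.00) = -216.00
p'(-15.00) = -18684.00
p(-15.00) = 74844.00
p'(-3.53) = -327.83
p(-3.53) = -190.99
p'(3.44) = -15.82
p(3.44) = -3.69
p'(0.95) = 102.07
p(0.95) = -105.05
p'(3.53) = -18.29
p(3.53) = -5.22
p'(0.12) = 124.94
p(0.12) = -200.94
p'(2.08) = 45.68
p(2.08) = -20.17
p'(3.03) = -1.25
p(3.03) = -0.02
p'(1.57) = 72.90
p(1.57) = -50.46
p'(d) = (d - 6)*(d - 3)^2 + (d - 6)*(d + 4)*(2*d - 6) + (d - 3)^2*(d + 4) = 4*d^3 - 24*d^2 - 6*d + 126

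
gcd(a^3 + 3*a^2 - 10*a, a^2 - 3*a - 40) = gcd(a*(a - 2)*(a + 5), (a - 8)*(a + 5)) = a + 5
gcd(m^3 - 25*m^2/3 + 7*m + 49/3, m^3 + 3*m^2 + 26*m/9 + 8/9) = m + 1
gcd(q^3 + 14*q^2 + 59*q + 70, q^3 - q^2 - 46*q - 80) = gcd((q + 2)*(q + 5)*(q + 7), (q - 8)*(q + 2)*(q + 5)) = q^2 + 7*q + 10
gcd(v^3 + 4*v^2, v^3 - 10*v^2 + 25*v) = v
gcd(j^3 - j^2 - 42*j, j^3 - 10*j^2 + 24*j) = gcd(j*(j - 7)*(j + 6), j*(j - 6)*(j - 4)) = j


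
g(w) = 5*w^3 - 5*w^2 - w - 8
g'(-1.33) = 38.83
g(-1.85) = -54.92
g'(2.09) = 43.62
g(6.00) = 886.00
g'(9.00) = 1124.00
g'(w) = 15*w^2 - 10*w - 1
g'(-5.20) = 456.60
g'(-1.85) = 68.84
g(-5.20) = -841.04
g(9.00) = 3223.00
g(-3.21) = -221.69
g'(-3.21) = 185.66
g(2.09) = 13.72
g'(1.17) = 7.83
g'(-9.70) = 1507.35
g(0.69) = -9.43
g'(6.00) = 479.00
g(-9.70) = -5032.12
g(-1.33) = -27.28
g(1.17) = -8.01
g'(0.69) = -0.76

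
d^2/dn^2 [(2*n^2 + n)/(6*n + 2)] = -1/(27*n^3 + 27*n^2 + 9*n + 1)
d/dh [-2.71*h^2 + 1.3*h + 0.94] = 1.3 - 5.42*h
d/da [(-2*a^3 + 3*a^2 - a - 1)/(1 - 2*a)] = (8*a^3 - 12*a^2 + 6*a - 3)/(4*a^2 - 4*a + 1)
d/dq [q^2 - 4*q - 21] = 2*q - 4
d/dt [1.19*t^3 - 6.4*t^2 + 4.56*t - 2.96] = 3.57*t^2 - 12.8*t + 4.56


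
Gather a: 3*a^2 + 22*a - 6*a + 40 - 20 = 3*a^2 + 16*a + 20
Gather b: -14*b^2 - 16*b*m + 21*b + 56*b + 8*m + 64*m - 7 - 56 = -14*b^2 + b*(77 - 16*m) + 72*m - 63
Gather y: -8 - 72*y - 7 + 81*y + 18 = 9*y + 3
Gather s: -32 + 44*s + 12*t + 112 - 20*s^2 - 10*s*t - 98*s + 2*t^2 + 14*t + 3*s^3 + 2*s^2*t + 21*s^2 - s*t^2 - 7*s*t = 3*s^3 + s^2*(2*t + 1) + s*(-t^2 - 17*t - 54) + 2*t^2 + 26*t + 80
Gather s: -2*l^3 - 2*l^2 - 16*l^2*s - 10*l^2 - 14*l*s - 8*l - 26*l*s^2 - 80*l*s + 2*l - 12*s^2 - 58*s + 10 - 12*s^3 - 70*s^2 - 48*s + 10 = -2*l^3 - 12*l^2 - 6*l - 12*s^3 + s^2*(-26*l - 82) + s*(-16*l^2 - 94*l - 106) + 20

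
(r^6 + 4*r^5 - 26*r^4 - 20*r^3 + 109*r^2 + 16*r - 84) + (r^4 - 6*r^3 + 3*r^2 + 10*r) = r^6 + 4*r^5 - 25*r^4 - 26*r^3 + 112*r^2 + 26*r - 84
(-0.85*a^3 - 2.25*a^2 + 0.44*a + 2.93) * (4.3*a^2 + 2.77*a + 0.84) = -3.655*a^5 - 12.0295*a^4 - 5.0545*a^3 + 11.9278*a^2 + 8.4857*a + 2.4612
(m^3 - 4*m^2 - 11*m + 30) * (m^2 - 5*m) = m^5 - 9*m^4 + 9*m^3 + 85*m^2 - 150*m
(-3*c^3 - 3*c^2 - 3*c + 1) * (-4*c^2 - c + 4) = 12*c^5 + 15*c^4 + 3*c^3 - 13*c^2 - 13*c + 4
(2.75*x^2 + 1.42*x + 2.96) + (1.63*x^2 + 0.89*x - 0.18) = 4.38*x^2 + 2.31*x + 2.78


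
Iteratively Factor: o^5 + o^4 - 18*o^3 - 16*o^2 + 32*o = (o + 4)*(o^4 - 3*o^3 - 6*o^2 + 8*o) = (o - 4)*(o + 4)*(o^3 + o^2 - 2*o) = (o - 4)*(o - 1)*(o + 4)*(o^2 + 2*o) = (o - 4)*(o - 1)*(o + 2)*(o + 4)*(o)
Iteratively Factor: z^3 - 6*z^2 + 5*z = (z - 5)*(z^2 - z) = z*(z - 5)*(z - 1)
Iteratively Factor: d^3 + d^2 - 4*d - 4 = (d + 1)*(d^2 - 4) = (d + 1)*(d + 2)*(d - 2)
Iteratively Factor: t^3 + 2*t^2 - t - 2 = (t - 1)*(t^2 + 3*t + 2) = (t - 1)*(t + 2)*(t + 1)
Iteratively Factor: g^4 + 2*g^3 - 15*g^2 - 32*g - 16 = (g - 4)*(g^3 + 6*g^2 + 9*g + 4) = (g - 4)*(g + 4)*(g^2 + 2*g + 1) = (g - 4)*(g + 1)*(g + 4)*(g + 1)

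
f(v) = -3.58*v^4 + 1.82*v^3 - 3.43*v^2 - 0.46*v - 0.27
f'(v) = -14.32*v^3 + 5.46*v^2 - 6.86*v - 0.46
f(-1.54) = -34.48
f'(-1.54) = 75.35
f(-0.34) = -0.63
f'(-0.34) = 3.07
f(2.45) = -124.21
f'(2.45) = -195.09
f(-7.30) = -11054.28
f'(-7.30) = 5911.30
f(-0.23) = -0.38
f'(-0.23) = 1.58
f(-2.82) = -293.47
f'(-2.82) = 383.44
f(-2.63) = -227.17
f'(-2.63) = 315.85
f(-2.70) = -250.11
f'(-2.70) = 339.73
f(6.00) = -4373.07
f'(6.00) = -2938.18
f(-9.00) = -25089.12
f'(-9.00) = 10942.82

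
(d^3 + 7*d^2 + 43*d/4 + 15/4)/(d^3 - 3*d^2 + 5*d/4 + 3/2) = (2*d^2 + 13*d + 15)/(2*d^2 - 7*d + 6)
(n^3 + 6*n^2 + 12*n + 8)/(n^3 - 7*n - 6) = (n^2 + 4*n + 4)/(n^2 - 2*n - 3)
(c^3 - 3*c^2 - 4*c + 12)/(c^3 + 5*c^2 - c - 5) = (c^3 - 3*c^2 - 4*c + 12)/(c^3 + 5*c^2 - c - 5)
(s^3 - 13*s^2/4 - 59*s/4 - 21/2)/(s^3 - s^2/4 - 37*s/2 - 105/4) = (s^2 - 5*s - 6)/(s^2 - 2*s - 15)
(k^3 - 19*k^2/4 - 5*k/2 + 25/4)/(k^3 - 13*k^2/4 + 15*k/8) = 2*(4*k^3 - 19*k^2 - 10*k + 25)/(k*(8*k^2 - 26*k + 15))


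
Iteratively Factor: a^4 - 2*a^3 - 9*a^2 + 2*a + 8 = (a - 1)*(a^3 - a^2 - 10*a - 8) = (a - 4)*(a - 1)*(a^2 + 3*a + 2) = (a - 4)*(a - 1)*(a + 2)*(a + 1)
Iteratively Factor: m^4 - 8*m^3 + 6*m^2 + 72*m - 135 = (m - 3)*(m^3 - 5*m^2 - 9*m + 45) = (m - 3)^2*(m^2 - 2*m - 15) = (m - 3)^2*(m + 3)*(m - 5)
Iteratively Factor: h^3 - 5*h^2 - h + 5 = (h + 1)*(h^2 - 6*h + 5) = (h - 5)*(h + 1)*(h - 1)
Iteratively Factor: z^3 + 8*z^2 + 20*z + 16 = (z + 2)*(z^2 + 6*z + 8) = (z + 2)*(z + 4)*(z + 2)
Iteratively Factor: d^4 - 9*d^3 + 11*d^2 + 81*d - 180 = (d + 3)*(d^3 - 12*d^2 + 47*d - 60) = (d - 4)*(d + 3)*(d^2 - 8*d + 15) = (d - 4)*(d - 3)*(d + 3)*(d - 5)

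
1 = 1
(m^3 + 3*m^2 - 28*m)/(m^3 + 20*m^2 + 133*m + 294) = m*(m - 4)/(m^2 + 13*m + 42)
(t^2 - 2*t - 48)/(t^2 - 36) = (t - 8)/(t - 6)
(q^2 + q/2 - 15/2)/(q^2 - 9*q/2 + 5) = (q + 3)/(q - 2)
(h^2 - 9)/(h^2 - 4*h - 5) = (9 - h^2)/(-h^2 + 4*h + 5)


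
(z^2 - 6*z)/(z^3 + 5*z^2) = (z - 6)/(z*(z + 5))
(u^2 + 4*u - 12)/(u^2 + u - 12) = (u^2 + 4*u - 12)/(u^2 + u - 12)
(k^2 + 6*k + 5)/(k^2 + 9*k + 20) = (k + 1)/(k + 4)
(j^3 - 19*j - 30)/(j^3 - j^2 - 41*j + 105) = (j^2 + 5*j + 6)/(j^2 + 4*j - 21)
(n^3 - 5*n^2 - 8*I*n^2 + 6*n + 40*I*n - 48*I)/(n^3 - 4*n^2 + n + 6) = (n - 8*I)/(n + 1)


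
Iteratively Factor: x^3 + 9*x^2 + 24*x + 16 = (x + 4)*(x^2 + 5*x + 4) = (x + 4)^2*(x + 1)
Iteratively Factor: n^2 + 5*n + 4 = (n + 4)*(n + 1)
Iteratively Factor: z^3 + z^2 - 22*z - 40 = (z + 2)*(z^2 - z - 20) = (z - 5)*(z + 2)*(z + 4)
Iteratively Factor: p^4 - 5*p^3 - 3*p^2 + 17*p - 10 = (p - 5)*(p^3 - 3*p + 2) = (p - 5)*(p + 2)*(p^2 - 2*p + 1) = (p - 5)*(p - 1)*(p + 2)*(p - 1)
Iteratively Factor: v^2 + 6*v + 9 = (v + 3)*(v + 3)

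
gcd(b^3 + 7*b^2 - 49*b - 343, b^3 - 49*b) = b^2 - 49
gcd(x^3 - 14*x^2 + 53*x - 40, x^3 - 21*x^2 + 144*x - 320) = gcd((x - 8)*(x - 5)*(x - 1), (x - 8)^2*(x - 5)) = x^2 - 13*x + 40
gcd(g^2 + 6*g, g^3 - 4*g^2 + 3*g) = g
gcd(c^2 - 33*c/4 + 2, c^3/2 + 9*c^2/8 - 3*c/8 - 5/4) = 1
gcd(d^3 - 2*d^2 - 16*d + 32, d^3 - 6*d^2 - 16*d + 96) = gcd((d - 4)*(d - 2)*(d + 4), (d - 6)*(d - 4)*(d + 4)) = d^2 - 16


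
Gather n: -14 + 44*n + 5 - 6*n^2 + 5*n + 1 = -6*n^2 + 49*n - 8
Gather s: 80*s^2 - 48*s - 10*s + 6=80*s^2 - 58*s + 6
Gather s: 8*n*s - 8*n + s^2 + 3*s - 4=-8*n + s^2 + s*(8*n + 3) - 4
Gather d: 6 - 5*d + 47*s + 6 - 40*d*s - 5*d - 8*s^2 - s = d*(-40*s - 10) - 8*s^2 + 46*s + 12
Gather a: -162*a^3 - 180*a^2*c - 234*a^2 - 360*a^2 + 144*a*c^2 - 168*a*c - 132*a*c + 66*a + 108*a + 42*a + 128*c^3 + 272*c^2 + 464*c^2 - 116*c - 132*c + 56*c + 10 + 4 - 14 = -162*a^3 + a^2*(-180*c - 594) + a*(144*c^2 - 300*c + 216) + 128*c^3 + 736*c^2 - 192*c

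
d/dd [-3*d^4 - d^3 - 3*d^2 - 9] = 3*d*(-4*d^2 - d - 2)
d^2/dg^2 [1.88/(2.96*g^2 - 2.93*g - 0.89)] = (32.943616*g^2 - 32.609728*g - 1.88*(5.92*g - 2.93)*(11.84*g - 5.86) - 9.905344)/(-2.96*g^2 + 2.93*g + 0.89)^3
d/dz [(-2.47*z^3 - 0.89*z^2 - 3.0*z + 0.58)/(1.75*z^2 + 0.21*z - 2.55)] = (-4.3225*z^4 - 1.0374*z^3 + 23.9586*z^2 + 2.509*z + 7.5282)/(3.0625*z^4 + 0.735*z^3 - 8.8809*z^2 - 1.071*z + 6.5025)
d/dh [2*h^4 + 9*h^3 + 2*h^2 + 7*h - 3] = 8*h^3 + 27*h^2 + 4*h + 7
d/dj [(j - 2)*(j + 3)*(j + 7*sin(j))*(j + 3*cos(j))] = -(j - 2)*(j + 3)*(j + 7*sin(j))*(3*sin(j) - 1) + (j - 2)*(j + 3)*(j + 3*cos(j))*(7*cos(j) + 1) + (j - 2)*(j + 7*sin(j))*(j + 3*cos(j)) + (j + 3)*(j + 7*sin(j))*(j + 3*cos(j))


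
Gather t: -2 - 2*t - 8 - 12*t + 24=14 - 14*t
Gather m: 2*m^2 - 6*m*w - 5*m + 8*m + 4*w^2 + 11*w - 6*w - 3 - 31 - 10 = 2*m^2 + m*(3 - 6*w) + 4*w^2 + 5*w - 44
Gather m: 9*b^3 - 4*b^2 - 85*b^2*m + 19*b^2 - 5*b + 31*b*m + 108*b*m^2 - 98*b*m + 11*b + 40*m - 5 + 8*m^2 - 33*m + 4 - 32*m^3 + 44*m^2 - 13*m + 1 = 9*b^3 + 15*b^2 + 6*b - 32*m^3 + m^2*(108*b + 52) + m*(-85*b^2 - 67*b - 6)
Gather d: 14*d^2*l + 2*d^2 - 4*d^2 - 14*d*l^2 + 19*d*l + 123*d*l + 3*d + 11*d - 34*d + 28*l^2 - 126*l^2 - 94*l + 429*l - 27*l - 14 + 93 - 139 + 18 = d^2*(14*l - 2) + d*(-14*l^2 + 142*l - 20) - 98*l^2 + 308*l - 42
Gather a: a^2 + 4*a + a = a^2 + 5*a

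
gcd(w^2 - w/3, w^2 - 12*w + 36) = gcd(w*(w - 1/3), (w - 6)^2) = 1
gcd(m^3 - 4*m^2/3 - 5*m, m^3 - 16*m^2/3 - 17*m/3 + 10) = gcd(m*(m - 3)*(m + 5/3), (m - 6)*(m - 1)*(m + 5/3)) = m + 5/3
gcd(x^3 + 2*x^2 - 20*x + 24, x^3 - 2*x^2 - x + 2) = x - 2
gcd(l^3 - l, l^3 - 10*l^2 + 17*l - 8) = l - 1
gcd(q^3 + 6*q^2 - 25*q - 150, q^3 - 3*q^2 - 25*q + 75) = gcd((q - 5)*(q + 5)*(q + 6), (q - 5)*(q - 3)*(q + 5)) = q^2 - 25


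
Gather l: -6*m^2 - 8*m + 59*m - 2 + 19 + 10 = -6*m^2 + 51*m + 27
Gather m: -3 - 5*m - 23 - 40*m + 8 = -45*m - 18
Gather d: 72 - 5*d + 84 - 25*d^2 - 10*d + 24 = -25*d^2 - 15*d + 180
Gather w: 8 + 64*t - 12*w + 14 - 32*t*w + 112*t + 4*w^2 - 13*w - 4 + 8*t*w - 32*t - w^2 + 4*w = 144*t + 3*w^2 + w*(-24*t - 21) + 18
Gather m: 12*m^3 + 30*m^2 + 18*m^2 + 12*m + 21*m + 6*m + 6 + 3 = 12*m^3 + 48*m^2 + 39*m + 9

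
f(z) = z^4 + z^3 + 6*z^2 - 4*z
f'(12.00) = 7484.00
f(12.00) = 23280.00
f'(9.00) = 3263.00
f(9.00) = 7740.00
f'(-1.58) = -31.25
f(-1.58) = 23.59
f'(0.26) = -0.61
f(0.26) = -0.61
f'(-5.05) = -503.24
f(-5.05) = 694.80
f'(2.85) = 147.16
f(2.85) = 126.46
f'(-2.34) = -66.90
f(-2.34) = 59.38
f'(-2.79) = -101.00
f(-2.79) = 96.74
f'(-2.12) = -54.07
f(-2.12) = 46.12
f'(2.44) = 101.25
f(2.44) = 75.93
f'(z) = 4*z^3 + 3*z^2 + 12*z - 4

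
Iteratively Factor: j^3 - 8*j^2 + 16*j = (j)*(j^2 - 8*j + 16) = j*(j - 4)*(j - 4)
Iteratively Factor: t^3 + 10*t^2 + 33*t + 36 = (t + 3)*(t^2 + 7*t + 12) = (t + 3)^2*(t + 4)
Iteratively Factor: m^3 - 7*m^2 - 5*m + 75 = (m - 5)*(m^2 - 2*m - 15) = (m - 5)*(m + 3)*(m - 5)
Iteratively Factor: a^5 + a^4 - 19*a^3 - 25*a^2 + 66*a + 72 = (a + 3)*(a^4 - 2*a^3 - 13*a^2 + 14*a + 24) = (a - 4)*(a + 3)*(a^3 + 2*a^2 - 5*a - 6) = (a - 4)*(a + 3)^2*(a^2 - a - 2) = (a - 4)*(a - 2)*(a + 3)^2*(a + 1)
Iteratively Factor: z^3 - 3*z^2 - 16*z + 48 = (z - 4)*(z^2 + z - 12) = (z - 4)*(z - 3)*(z + 4)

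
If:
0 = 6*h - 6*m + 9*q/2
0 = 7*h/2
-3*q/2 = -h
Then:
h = 0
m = 0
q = 0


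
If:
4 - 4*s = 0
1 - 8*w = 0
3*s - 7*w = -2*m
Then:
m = -17/16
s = 1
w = 1/8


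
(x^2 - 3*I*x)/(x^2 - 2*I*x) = (x - 3*I)/(x - 2*I)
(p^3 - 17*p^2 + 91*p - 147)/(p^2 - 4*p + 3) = (p^2 - 14*p + 49)/(p - 1)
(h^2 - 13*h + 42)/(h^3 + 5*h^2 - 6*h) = (h^2 - 13*h + 42)/(h*(h^2 + 5*h - 6))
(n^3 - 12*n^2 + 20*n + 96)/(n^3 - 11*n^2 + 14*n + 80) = (n - 6)/(n - 5)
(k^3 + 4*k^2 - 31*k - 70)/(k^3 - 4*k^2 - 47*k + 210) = (k + 2)/(k - 6)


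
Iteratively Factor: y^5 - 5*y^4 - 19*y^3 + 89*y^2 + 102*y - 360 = (y - 5)*(y^4 - 19*y^2 - 6*y + 72) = (y - 5)*(y + 3)*(y^3 - 3*y^2 - 10*y + 24) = (y - 5)*(y - 2)*(y + 3)*(y^2 - y - 12) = (y - 5)*(y - 2)*(y + 3)^2*(y - 4)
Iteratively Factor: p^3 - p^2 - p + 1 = (p - 1)*(p^2 - 1) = (p - 1)^2*(p + 1)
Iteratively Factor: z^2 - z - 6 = (z + 2)*(z - 3)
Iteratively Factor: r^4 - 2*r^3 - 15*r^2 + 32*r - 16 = (r - 1)*(r^3 - r^2 - 16*r + 16) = (r - 1)*(r + 4)*(r^2 - 5*r + 4) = (r - 1)^2*(r + 4)*(r - 4)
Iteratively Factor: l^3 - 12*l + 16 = (l - 2)*(l^2 + 2*l - 8) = (l - 2)*(l + 4)*(l - 2)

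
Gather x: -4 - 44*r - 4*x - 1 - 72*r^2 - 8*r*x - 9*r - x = -72*r^2 - 53*r + x*(-8*r - 5) - 5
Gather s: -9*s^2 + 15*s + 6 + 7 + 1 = -9*s^2 + 15*s + 14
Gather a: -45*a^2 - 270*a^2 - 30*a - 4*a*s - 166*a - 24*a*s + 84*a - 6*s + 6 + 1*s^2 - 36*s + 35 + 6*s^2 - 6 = -315*a^2 + a*(-28*s - 112) + 7*s^2 - 42*s + 35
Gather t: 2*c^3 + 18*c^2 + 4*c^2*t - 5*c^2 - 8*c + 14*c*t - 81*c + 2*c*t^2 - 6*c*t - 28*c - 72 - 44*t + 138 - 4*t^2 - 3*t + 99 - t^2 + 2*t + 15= 2*c^3 + 13*c^2 - 117*c + t^2*(2*c - 5) + t*(4*c^2 + 8*c - 45) + 180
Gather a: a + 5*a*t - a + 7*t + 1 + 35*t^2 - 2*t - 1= 5*a*t + 35*t^2 + 5*t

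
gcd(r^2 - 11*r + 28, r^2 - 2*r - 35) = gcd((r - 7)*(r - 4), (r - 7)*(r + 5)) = r - 7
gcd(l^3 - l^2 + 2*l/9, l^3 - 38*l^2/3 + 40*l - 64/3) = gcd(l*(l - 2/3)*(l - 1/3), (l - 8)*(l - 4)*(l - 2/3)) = l - 2/3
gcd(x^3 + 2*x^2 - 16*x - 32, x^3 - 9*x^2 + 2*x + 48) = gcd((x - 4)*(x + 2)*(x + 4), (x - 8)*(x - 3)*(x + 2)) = x + 2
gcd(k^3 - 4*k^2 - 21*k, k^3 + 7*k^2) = k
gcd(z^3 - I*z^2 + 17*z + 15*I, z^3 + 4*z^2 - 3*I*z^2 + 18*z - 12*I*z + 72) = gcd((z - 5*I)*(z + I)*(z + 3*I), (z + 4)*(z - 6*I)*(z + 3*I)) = z + 3*I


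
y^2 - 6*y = y*(y - 6)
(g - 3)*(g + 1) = g^2 - 2*g - 3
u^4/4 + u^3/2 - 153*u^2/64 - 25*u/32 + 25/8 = (u/4 + 1)*(u - 2)*(u - 5/4)*(u + 5/4)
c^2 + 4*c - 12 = (c - 2)*(c + 6)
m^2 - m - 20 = (m - 5)*(m + 4)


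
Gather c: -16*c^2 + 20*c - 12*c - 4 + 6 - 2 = -16*c^2 + 8*c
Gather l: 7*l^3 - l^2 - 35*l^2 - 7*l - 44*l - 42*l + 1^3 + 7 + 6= 7*l^3 - 36*l^2 - 93*l + 14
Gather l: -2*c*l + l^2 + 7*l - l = l^2 + l*(6 - 2*c)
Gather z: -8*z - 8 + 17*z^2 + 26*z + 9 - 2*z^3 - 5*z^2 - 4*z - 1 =-2*z^3 + 12*z^2 + 14*z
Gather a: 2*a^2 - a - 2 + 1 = 2*a^2 - a - 1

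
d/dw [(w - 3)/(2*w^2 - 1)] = (2*w^2 - 4*w*(w - 3) - 1)/(2*w^2 - 1)^2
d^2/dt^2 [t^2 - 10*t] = 2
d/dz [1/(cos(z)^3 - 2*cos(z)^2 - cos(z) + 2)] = (3*cos(z)^2 - 4*cos(z) - 1)/((cos(z) - 2)^2*sin(z)^3)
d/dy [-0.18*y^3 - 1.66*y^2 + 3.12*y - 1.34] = -0.54*y^2 - 3.32*y + 3.12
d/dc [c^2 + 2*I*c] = 2*c + 2*I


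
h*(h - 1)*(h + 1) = h^3 - h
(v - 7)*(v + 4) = v^2 - 3*v - 28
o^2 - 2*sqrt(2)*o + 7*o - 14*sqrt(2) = (o + 7)*(o - 2*sqrt(2))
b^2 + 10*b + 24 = (b + 4)*(b + 6)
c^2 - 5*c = c*(c - 5)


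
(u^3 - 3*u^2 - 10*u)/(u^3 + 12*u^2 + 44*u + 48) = u*(u - 5)/(u^2 + 10*u + 24)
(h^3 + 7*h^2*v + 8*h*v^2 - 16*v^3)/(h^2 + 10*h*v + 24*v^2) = (h^2 + 3*h*v - 4*v^2)/(h + 6*v)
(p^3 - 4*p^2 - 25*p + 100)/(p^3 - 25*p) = (p - 4)/p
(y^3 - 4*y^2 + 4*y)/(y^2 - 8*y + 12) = y*(y - 2)/(y - 6)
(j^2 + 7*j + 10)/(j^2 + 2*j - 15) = (j + 2)/(j - 3)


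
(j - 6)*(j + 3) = j^2 - 3*j - 18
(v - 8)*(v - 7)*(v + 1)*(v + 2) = v^4 - 12*v^3 + 13*v^2 + 138*v + 112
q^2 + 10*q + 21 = (q + 3)*(q + 7)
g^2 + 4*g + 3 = (g + 1)*(g + 3)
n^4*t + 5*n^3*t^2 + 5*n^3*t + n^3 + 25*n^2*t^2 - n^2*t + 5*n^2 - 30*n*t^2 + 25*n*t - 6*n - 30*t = (n - 1)*(n + 6)*(n + 5*t)*(n*t + 1)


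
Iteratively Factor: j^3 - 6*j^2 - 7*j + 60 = (j + 3)*(j^2 - 9*j + 20) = (j - 5)*(j + 3)*(j - 4)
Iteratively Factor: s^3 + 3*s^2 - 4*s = (s)*(s^2 + 3*s - 4) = s*(s - 1)*(s + 4)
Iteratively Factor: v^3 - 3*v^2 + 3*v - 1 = (v - 1)*(v^2 - 2*v + 1) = (v - 1)^2*(v - 1)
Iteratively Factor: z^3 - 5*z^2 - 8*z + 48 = (z + 3)*(z^2 - 8*z + 16) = (z - 4)*(z + 3)*(z - 4)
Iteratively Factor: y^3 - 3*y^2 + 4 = (y - 2)*(y^2 - y - 2) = (y - 2)^2*(y + 1)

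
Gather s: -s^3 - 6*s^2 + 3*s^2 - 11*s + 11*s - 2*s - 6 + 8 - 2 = -s^3 - 3*s^2 - 2*s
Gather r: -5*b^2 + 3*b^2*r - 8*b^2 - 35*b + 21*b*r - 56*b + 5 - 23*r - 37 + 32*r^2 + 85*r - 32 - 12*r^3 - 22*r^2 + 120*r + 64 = -13*b^2 - 91*b - 12*r^3 + 10*r^2 + r*(3*b^2 + 21*b + 182)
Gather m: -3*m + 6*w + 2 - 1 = -3*m + 6*w + 1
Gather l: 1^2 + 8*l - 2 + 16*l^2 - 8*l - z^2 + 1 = 16*l^2 - z^2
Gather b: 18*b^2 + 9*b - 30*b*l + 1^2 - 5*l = 18*b^2 + b*(9 - 30*l) - 5*l + 1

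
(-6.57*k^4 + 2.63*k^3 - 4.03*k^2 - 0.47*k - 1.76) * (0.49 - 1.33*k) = 8.7381*k^5 - 6.7172*k^4 + 6.6486*k^3 - 1.3496*k^2 + 2.1105*k - 0.8624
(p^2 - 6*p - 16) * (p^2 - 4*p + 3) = p^4 - 10*p^3 + 11*p^2 + 46*p - 48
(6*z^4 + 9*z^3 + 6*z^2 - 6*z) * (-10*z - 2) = -60*z^5 - 102*z^4 - 78*z^3 + 48*z^2 + 12*z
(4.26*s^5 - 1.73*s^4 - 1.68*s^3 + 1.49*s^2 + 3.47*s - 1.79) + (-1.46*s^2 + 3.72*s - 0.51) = 4.26*s^5 - 1.73*s^4 - 1.68*s^3 + 0.03*s^2 + 7.19*s - 2.3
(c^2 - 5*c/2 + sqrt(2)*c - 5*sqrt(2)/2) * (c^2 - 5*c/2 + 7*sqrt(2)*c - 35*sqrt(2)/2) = c^4 - 5*c^3 + 8*sqrt(2)*c^3 - 40*sqrt(2)*c^2 + 81*c^2/4 - 70*c + 50*sqrt(2)*c + 175/2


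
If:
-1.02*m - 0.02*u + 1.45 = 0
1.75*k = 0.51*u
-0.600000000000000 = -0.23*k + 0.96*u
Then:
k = -0.20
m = 1.43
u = -0.67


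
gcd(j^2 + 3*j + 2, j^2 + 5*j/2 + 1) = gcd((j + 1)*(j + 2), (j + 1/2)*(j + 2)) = j + 2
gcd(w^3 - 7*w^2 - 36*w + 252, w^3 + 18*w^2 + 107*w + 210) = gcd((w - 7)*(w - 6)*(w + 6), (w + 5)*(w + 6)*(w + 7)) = w + 6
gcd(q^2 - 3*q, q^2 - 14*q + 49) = 1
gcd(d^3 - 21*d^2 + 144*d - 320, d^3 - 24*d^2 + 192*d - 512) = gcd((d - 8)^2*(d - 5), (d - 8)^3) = d^2 - 16*d + 64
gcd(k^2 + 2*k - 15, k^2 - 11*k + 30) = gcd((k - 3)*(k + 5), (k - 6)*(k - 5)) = 1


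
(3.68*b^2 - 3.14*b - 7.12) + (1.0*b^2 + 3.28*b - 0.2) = 4.68*b^2 + 0.14*b - 7.32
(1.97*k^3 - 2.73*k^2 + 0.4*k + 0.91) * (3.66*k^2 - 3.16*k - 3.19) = 7.2102*k^5 - 16.217*k^4 + 3.8065*k^3 + 10.7753*k^2 - 4.1516*k - 2.9029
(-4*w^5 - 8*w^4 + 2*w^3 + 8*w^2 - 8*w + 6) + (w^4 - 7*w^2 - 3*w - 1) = -4*w^5 - 7*w^4 + 2*w^3 + w^2 - 11*w + 5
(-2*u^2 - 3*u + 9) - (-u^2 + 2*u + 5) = -u^2 - 5*u + 4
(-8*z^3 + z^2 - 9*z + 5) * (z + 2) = -8*z^4 - 15*z^3 - 7*z^2 - 13*z + 10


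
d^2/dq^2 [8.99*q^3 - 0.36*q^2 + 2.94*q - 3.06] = 53.94*q - 0.72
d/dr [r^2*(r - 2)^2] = 4*r*(r - 2)*(r - 1)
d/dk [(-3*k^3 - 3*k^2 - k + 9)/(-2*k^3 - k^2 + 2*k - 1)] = (-3*k^4 - 16*k^3 + 56*k^2 + 24*k - 17)/(4*k^6 + 4*k^5 - 7*k^4 + 6*k^2 - 4*k + 1)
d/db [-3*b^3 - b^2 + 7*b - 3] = -9*b^2 - 2*b + 7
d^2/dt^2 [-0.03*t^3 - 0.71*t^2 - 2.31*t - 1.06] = -0.18*t - 1.42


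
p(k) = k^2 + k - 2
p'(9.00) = 19.00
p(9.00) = 88.00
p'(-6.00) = -11.00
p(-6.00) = 28.00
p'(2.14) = 5.28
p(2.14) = 4.72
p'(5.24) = 11.48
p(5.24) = 30.70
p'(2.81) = 6.62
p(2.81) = 8.71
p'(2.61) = 6.22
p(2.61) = 7.42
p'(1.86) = 4.72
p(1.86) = 3.32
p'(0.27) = 1.54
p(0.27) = -1.66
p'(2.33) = 5.66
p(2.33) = 5.76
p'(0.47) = 1.94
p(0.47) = -1.31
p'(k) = 2*k + 1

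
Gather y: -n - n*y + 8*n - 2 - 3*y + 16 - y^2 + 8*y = 7*n - y^2 + y*(5 - n) + 14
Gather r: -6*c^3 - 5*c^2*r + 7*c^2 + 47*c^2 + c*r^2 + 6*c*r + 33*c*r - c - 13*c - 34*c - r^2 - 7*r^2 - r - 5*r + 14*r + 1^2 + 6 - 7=-6*c^3 + 54*c^2 - 48*c + r^2*(c - 8) + r*(-5*c^2 + 39*c + 8)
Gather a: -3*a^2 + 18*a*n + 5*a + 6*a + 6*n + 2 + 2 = -3*a^2 + a*(18*n + 11) + 6*n + 4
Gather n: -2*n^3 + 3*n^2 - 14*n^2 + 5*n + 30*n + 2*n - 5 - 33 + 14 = -2*n^3 - 11*n^2 + 37*n - 24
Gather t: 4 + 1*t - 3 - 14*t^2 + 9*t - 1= -14*t^2 + 10*t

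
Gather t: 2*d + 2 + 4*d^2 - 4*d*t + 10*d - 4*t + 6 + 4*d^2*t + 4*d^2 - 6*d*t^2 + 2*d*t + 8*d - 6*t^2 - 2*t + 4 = 8*d^2 + 20*d + t^2*(-6*d - 6) + t*(4*d^2 - 2*d - 6) + 12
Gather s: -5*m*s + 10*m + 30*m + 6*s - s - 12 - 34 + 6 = 40*m + s*(5 - 5*m) - 40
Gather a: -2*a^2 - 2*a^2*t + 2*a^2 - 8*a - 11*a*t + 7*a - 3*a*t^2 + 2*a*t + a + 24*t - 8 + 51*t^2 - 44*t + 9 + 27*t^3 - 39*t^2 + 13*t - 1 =-2*a^2*t + a*(-3*t^2 - 9*t) + 27*t^3 + 12*t^2 - 7*t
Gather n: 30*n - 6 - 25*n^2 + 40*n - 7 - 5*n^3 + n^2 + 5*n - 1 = -5*n^3 - 24*n^2 + 75*n - 14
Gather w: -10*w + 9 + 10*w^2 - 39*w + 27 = 10*w^2 - 49*w + 36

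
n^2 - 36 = (n - 6)*(n + 6)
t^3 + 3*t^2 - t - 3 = (t - 1)*(t + 1)*(t + 3)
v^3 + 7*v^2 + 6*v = v*(v + 1)*(v + 6)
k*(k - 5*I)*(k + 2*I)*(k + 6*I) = k^4 + 3*I*k^3 + 28*k^2 + 60*I*k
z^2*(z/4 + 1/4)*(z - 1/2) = z^4/4 + z^3/8 - z^2/8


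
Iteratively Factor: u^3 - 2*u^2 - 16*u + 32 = (u + 4)*(u^2 - 6*u + 8) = (u - 2)*(u + 4)*(u - 4)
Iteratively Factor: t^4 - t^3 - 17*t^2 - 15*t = (t - 5)*(t^3 + 4*t^2 + 3*t) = (t - 5)*(t + 1)*(t^2 + 3*t) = t*(t - 5)*(t + 1)*(t + 3)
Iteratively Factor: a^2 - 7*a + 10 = (a - 2)*(a - 5)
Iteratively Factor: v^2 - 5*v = (v - 5)*(v)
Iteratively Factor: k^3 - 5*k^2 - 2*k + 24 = (k + 2)*(k^2 - 7*k + 12) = (k - 3)*(k + 2)*(k - 4)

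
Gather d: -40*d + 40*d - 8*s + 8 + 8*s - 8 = 0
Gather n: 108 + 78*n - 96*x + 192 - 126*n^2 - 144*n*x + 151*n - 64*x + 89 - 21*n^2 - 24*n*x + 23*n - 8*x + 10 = -147*n^2 + n*(252 - 168*x) - 168*x + 399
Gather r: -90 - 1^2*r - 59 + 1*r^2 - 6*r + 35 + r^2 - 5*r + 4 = 2*r^2 - 12*r - 110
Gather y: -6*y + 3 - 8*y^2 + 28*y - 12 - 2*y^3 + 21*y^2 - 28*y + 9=-2*y^3 + 13*y^2 - 6*y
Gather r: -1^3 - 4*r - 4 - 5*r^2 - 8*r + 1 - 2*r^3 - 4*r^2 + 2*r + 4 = -2*r^3 - 9*r^2 - 10*r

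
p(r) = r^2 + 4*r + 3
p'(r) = 2*r + 4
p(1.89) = 14.13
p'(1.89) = 7.78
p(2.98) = 23.80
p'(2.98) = 9.96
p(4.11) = 36.33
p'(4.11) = 12.22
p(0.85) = 7.12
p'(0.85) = 5.70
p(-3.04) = 0.08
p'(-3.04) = -2.08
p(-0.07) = 2.72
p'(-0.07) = 3.86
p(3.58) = 30.14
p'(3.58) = 11.16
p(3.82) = 32.87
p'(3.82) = 11.64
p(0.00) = 3.00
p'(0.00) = 4.00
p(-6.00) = 15.00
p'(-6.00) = -8.00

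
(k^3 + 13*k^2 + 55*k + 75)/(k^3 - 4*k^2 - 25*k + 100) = (k^2 + 8*k + 15)/(k^2 - 9*k + 20)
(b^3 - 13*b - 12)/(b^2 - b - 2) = (b^2 - b - 12)/(b - 2)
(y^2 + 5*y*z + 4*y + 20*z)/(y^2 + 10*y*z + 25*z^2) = (y + 4)/(y + 5*z)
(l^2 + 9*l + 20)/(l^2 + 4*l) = (l + 5)/l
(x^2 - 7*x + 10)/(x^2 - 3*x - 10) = (x - 2)/(x + 2)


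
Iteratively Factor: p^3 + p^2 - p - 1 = (p - 1)*(p^2 + 2*p + 1) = (p - 1)*(p + 1)*(p + 1)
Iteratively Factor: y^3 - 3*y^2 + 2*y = (y - 1)*(y^2 - 2*y) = (y - 2)*(y - 1)*(y)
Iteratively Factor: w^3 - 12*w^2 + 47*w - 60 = (w - 5)*(w^2 - 7*w + 12) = (w - 5)*(w - 3)*(w - 4)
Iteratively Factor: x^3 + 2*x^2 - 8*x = (x)*(x^2 + 2*x - 8) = x*(x + 4)*(x - 2)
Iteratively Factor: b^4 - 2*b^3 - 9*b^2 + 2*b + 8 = (b - 1)*(b^3 - b^2 - 10*b - 8) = (b - 4)*(b - 1)*(b^2 + 3*b + 2) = (b - 4)*(b - 1)*(b + 1)*(b + 2)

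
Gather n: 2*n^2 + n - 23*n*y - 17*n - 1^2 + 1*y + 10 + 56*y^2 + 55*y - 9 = 2*n^2 + n*(-23*y - 16) + 56*y^2 + 56*y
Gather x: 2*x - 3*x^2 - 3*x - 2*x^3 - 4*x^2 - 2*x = -2*x^3 - 7*x^2 - 3*x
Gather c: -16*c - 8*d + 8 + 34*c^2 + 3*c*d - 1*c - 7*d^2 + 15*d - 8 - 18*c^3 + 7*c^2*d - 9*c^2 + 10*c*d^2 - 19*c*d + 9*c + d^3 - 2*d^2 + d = -18*c^3 + c^2*(7*d + 25) + c*(10*d^2 - 16*d - 8) + d^3 - 9*d^2 + 8*d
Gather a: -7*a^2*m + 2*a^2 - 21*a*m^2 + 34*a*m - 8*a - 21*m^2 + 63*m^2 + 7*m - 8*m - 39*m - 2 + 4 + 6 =a^2*(2 - 7*m) + a*(-21*m^2 + 34*m - 8) + 42*m^2 - 40*m + 8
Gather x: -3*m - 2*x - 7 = -3*m - 2*x - 7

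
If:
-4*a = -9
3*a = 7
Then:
No Solution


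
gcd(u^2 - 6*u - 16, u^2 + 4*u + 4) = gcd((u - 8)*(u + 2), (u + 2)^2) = u + 2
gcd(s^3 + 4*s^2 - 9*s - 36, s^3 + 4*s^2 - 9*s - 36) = s^3 + 4*s^2 - 9*s - 36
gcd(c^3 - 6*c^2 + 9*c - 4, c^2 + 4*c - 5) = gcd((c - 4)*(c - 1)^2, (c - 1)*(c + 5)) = c - 1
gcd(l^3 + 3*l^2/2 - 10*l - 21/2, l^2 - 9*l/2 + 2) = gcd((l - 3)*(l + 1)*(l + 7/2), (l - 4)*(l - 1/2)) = 1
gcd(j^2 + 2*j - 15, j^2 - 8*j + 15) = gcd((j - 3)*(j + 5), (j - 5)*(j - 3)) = j - 3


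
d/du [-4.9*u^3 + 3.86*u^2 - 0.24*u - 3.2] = -14.7*u^2 + 7.72*u - 0.24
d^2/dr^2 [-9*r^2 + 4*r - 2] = -18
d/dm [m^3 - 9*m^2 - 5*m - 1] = 3*m^2 - 18*m - 5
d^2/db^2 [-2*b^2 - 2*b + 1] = -4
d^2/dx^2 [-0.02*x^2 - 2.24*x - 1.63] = -0.0400000000000000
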